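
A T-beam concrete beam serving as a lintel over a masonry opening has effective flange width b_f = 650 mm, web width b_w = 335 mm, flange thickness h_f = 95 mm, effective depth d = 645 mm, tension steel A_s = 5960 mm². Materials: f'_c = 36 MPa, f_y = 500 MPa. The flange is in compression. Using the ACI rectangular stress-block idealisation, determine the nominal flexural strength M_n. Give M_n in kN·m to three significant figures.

Tension: T = A_s f_y = 5960 × 500 = 2980000 N.
Try a within the flange: a = T/(0.85 f'_c b_f) = 2980000/(0.85 × 36 × 650) = 149.82 mm.
a = 149.82 > h_f = 95 mm: the block extends into the web. Split into flange-overhang and web parts.
C_f = 0.85 f'_c (b_f − b_w) h_f = 0.85 × 36 × (650 − 335) × 95 = 915705 N.
Remaining web compression depth: a_w = (T − C_f)/(0.85 f'_c b_w) = (2980000 − 915705)/(0.85 × 36 × 335) = 201.37 mm.
M_n = C_f(d − h_f/2) + (T − C_f)(d − a_w/2) = 915705 × (645 − 47.5) + 2064295 × (645 − 100.685) = 547.13 + 1123.63 = 1670.76 × 10⁶ N·mm.
M_n = 1670.76 kN·m.

M_n ≈ 1670 kN·m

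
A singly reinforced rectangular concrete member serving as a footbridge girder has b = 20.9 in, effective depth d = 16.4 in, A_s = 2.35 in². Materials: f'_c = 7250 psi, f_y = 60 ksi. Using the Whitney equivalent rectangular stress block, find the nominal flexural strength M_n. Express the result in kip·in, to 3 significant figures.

M_n ≈ 2240 kip·in

T = A_s f_y = 2.35 × 60 = 141 kips.
a = T/(0.85 f'_c b) = 141/(0.85 × 7.25 × 20.9) = 1.095 in.
M_n = T(d − a/2) = 141 × (16.4 − 0.5475) = 2235.2 kip·in.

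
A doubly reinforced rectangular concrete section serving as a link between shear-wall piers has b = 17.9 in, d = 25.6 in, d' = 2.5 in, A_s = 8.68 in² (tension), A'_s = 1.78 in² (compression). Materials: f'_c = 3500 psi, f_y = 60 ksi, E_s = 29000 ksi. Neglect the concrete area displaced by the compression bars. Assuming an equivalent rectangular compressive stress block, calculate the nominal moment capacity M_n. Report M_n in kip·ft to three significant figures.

M_n ≈ 955 kip·ft

Assume both steels yield.
a = (A_s − A'_s) f_y/(0.85 f'_c b) = (8.68 − 1.78) × 60/(0.85 × 3.5 × 17.9) = 7.774 in.
c = a/β₁ = 7.774/0.85 = 9.146 in; ε'_s = 0.003(c − d')/c = 0.0022 ≥ ε_y = 0.0021, so the compression steel yields.
M_n = (A_s − A'_s) f_y (d − a/2) + A'_s f_y (d − d') = 414 × (25.6 − 3.887) + 106.8 × (25.6 − 2.5) = 8989.2 + 2467.1 = 11456.3 kip·in = 11456.3/12 = 954.69 kip·ft.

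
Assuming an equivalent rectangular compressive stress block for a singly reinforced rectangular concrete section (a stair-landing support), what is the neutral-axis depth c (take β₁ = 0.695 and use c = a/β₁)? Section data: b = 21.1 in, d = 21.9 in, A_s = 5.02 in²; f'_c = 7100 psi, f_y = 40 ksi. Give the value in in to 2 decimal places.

c ≈ 2.27 in

T = A_s f_y = 5.02 × 40 = 200.8 kips.
a = T/(0.85 f'_c b) = 200.8/(0.85 × 7.1 × 21.1) = 1.5769 in.
With β₁ = 0.695, c = a/β₁ = 1.5769/0.695 = 2.27 in.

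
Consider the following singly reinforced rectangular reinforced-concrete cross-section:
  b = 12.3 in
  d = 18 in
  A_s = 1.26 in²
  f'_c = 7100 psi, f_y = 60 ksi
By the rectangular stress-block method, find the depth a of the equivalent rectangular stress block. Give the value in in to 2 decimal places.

a ≈ 1.02 in

T = A_s f_y = 1.26 × 60 = 75.6 kips.
a = T/(0.85 f'_c b) = 75.6/(0.85 × 7.1 × 12.3) = 1.02 in.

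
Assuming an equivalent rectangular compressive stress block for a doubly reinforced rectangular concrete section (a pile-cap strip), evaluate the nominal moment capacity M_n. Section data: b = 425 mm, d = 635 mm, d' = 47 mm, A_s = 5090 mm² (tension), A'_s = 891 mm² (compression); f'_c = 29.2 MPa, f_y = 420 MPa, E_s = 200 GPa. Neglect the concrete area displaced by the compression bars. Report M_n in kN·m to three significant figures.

Assume both tension and compression steel yield.
Net tension couple steel: A_s − A'_s = 4199 mm².
a = (A_s − A'_s) f_y / (0.85 f'_c b) = 1763580/(0.85 × 29.2 × 425) = 167.19 mm.
c = a/β₁ = 167.19/0.841 = 198.80 mm; ε'_s = 0.003(c − d')/c = 0.0023 ≥ f_y/E_s = 0.0021, so compression steel does yield.
M_n = (A_s − A'_s) f_y (d − a/2) + A'_s f_y (d − d') = [1763580 × (635 − 83.595) + 374220 × (635 − 47)] × 10⁻⁶ = 972.45 + 220.04 = 1192.49 kN·m.

M_n ≈ 1190 kN·m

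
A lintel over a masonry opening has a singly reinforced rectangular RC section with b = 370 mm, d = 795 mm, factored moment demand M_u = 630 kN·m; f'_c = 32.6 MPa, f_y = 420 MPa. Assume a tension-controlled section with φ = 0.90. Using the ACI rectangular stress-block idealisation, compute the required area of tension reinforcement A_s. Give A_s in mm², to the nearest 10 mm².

M_n = M_u/φ = 630/0.90 = 700 kN·m.
With M_n = 0.85 f'_c a b (d − a/2), solve the quadratic for a:
a = d − √(d² − 2M_n/(0.85 f'_c b)) = 795 − √(795² − 2 × 700×10⁶/(0.85 × 32.6 × 370)) = 91.10 mm.
A_s = 0.85 f'_c a b / f_y = 0.85 × 32.6 × 91.10 × 370 / 420 = 2223.9 mm².

A_s ≈ 2220 mm²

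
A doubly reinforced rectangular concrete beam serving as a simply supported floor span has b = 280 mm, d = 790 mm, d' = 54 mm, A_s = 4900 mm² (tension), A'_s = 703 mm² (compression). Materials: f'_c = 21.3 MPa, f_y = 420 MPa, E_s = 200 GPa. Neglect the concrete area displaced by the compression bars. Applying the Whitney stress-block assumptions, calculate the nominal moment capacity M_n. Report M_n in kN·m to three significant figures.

M_n ≈ 1300 kN·m

Assume both tension and compression steel yield.
Net tension couple steel: A_s − A'_s = 4197 mm².
a = (A_s − A'_s) f_y / (0.85 f'_c b) = 1762740/(0.85 × 21.3 × 280) = 347.72 mm.
c = a/β₁ = 347.72/0.85 = 409.08 mm; ε'_s = 0.003(c − d')/c = 0.0026 ≥ f_y/E_s = 0.0021, so compression steel does yield.
M_n = (A_s − A'_s) f_y (d − a/2) + A'_s f_y (d − d') = [1762740 × (790 − 173.86) + 295260 × (790 − 54)] × 10⁻⁶ = 1086.09 + 217.31 = 1303.40 kN·m.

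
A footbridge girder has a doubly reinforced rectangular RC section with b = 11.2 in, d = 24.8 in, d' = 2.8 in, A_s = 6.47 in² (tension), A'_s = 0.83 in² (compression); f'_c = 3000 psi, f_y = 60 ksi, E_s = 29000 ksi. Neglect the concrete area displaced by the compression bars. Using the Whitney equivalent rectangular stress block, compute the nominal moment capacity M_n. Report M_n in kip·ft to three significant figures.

Assume both steels yield.
a = (A_s − A'_s) f_y/(0.85 f'_c b) = (6.47 − 0.83) × 60/(0.85 × 3 × 11.2) = 11.849 in.
c = a/β₁ = 11.849/0.85 = 13.940 in; ε'_s = 0.003(c − d')/c = 0.0024 ≥ ε_y = 0.0021, so the compression steel yields.
M_n = (A_s − A'_s) f_y (d − a/2) + A'_s f_y (d − d') = 338.4 × (24.8 − 5.9245) + 49.8 × (24.8 − 2.8) = 6387.5 + 1095.6 = 7483.1 kip·in = 7483.1/12 = 623.59 kip·ft.

M_n ≈ 624 kip·ft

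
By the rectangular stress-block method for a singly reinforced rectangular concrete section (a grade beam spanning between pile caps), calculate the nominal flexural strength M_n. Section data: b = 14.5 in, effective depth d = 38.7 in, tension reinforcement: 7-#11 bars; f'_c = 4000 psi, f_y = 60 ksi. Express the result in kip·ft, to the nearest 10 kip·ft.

A_s = 7 × 1.56 = 10.92 in².
T = A_s f_y = 10.92 × 60 = 655.2 kips.
a = T/(0.85 f'_c b) = 655.2/(0.85 × 4 × 14.5) = 13.290 in.
M_n = T(d − a/2) = 655.2 × (38.7 − 6.645) = 21002.4 kip·in = 21002.4/12 = 1750.20 kip·ft.

M_n ≈ 1750 kip·ft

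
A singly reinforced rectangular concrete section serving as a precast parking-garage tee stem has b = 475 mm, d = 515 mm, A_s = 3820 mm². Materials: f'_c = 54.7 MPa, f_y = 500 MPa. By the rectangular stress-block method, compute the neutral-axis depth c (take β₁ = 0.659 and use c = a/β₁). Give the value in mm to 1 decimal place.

T = A_s f_y = 3820 × 500 = 1910000 N = 1910 kN.
Setting C = 0.85 f'_c a b equal to T: a = 1910000/(0.85 × 54.7 × 475) = 86.484 mm.
With β₁ = 0.659, c = a/β₁ = 86.484/0.659 = 131.2 mm.

c ≈ 131.2 mm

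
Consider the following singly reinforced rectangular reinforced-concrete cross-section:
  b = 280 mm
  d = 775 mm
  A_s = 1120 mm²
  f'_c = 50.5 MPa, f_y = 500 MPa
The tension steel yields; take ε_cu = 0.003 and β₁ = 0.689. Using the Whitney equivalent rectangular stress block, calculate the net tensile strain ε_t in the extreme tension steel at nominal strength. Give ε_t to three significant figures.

a = A_s f_y/(0.85 f'_c b) = 46.59 mm.
β₁ = 0.689, so c = a/β₁ = 46.59/0.689 = 67.62 mm.
From the linear strain diagram with ε_cu = 0.003: ε_t = 0.003 (d − c)/c = 0.003 × (775 − 67.62)/67.62 = 0.0314.
Since ε_t ≥ 0.005, the section is tension-controlled.

ε_t ≈ 0.0314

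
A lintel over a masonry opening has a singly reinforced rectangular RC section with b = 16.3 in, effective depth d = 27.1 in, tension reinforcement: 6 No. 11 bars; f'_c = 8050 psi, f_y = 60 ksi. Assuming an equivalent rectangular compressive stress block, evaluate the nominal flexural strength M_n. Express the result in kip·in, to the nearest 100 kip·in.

A_s = 6 × 1.56 = 9.36 in².
T = A_s f_y = 9.36 × 60 = 561.6 kips.
a = T/(0.85 f'_c b) = 561.6/(0.85 × 8.05 × 16.3) = 5.035 in.
M_n = T(d − a/2) = 561.6 × (27.1 − 2.5175) = 13805.5 kip·in.

M_n ≈ 13800 kip·in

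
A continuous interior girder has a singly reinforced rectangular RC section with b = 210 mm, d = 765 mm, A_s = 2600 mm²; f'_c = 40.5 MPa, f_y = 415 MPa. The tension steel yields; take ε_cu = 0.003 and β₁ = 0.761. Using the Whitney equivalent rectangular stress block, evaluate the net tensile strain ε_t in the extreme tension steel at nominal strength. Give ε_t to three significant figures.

a = A_s f_y/(0.85 f'_c b) = 149.25 mm.
β₁ = 0.761, so c = a/β₁ = 149.25/0.761 = 196.12 mm.
From the linear strain diagram with ε_cu = 0.003: ε_t = 0.003 (d − c)/c = 0.003 × (765 − 196.12)/196.12 = 0.00870.
Since ε_t ≥ 0.005, the section is tension-controlled.

ε_t ≈ 0.00870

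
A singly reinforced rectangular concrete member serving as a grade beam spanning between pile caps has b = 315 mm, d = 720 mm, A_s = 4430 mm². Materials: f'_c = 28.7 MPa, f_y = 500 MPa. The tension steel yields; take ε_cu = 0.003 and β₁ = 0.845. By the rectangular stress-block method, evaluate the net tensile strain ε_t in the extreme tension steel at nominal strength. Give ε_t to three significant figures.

a = A_s f_y/(0.85 f'_c b) = 288.25 mm.
β₁ = 0.845, so c = a/β₁ = 288.25/0.845 = 341.12 mm.
From the linear strain diagram with ε_cu = 0.003: ε_t = 0.003 (d − c)/c = 0.003 × (720 − 341.12)/341.12 = 0.00333.
ε_t < 0.004 — the section is over-reinforced for flexure under ACI limits.

ε_t ≈ 0.00333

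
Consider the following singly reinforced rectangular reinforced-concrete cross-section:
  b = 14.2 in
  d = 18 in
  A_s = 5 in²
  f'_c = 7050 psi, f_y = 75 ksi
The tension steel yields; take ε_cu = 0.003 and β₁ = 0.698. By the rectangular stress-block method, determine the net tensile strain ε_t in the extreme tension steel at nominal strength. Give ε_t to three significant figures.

ε_t ≈ 0.00555

a = A_s f_y/(0.85 f'_c b) = 4.407 in.
β₁ = 0.698, so c = a/β₁ = 4.407/0.698 = 6.314 in.
From the linear strain diagram with ε_cu = 0.003: ε_t = 0.003 (d − c)/c = 0.003 × (18 − 6.314)/6.314 = 0.00555.
Since ε_t ≥ 0.005, the section is tension-controlled.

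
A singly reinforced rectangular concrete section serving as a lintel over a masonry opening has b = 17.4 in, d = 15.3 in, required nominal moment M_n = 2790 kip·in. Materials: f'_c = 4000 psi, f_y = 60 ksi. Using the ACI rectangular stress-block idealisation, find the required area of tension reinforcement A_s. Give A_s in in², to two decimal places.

From M_n = 0.85 f'_c a b (d − a/2):
a = d − √(d² − 2M_n/(0.85 f'_c b)) = 15.3 − √(15.3² − 2 × 2790/(0.85 × 4 × 17.4)) = 3.478 in.
A_s = 0.85 f'_c a b / f_y = 0.85 × 4 × 3.478 × 17.4 / 60 = 3.429 in².

A_s ≈ 3.43 in²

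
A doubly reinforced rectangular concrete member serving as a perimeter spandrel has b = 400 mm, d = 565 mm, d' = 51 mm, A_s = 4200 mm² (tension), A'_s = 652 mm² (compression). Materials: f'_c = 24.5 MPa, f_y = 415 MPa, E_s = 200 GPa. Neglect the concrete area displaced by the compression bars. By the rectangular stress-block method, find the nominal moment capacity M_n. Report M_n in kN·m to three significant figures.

M_n ≈ 841 kN·m

Assume both tension and compression steel yield.
Net tension couple steel: A_s − A'_s = 3548 mm².
a = (A_s − A'_s) f_y / (0.85 f'_c b) = 1472420/(0.85 × 24.5 × 400) = 176.76 mm.
c = a/β₁ = 176.76/0.85 = 207.95 mm; ε'_s = 0.003(c − d')/c = 0.0023 ≥ f_y/E_s = 0.0021, so compression steel does yield.
M_n = (A_s − A'_s) f_y (d − a/2) + A'_s f_y (d − d') = [1472420 × (565 − 88.38) + 270580 × (565 − 51)] × 10⁻⁶ = 701.78 + 139.08 = 840.86 kN·m.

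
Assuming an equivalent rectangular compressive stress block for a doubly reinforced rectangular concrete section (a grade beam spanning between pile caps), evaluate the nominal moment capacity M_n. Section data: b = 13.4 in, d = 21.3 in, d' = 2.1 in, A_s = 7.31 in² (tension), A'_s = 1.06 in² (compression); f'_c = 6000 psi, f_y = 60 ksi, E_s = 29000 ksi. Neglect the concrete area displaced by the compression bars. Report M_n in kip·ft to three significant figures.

M_n ≈ 682 kip·ft

Assume both steels yield.
a = (A_s − A'_s) f_y/(0.85 f'_c b) = (7.31 − 1.06) × 60/(0.85 × 6 × 13.4) = 5.487 in.
c = a/β₁ = 5.487/0.75 = 7.316 in; ε'_s = 0.003(c − d')/c = 0.0021 ≥ ε_y = 0.0021, so the compression steel yields.
M_n = (A_s − A'_s) f_y (d − a/2) + A'_s f_y (d − d') = 375 × (21.3 − 2.7435) + 63.6 × (21.3 − 2.1) = 6958.7 + 1221.1 = 8179.8 kip·in = 8179.8/12 = 681.65 kip·ft.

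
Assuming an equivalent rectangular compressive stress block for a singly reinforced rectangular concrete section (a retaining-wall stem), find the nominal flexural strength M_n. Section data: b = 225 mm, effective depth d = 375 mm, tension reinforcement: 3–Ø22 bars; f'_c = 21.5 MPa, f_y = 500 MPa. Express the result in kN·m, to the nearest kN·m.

M_n ≈ 174 kN·m

A_s = 3 × 380 = 1140 mm².
T = A_s f_y = 1140 × 500 = 570000 N = 570 kN.
From C = T: a = T/(0.85 f'_c b) = 570000/(0.85 × 21.5 × 225) = 138.62 mm.
M_n = T(d − a/2) = 570 kN × (375 − 69.31) mm = 174.24 kN·m.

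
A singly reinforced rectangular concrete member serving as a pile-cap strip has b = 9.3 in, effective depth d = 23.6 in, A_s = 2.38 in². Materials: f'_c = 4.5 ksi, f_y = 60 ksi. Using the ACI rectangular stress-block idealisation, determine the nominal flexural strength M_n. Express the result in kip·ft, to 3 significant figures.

T = A_s f_y = 2.38 × 60 = 142.8 kips.
a = T/(0.85 f'_c b) = 142.8/(0.85 × 4.5 × 9.3) = 4.014 in.
M_n = T(d − a/2) = 142.8 × (23.6 − 2.007) = 3083.5 kip·in = 3083.5/12 = 256.96 kip·ft.

M_n ≈ 257 kip·ft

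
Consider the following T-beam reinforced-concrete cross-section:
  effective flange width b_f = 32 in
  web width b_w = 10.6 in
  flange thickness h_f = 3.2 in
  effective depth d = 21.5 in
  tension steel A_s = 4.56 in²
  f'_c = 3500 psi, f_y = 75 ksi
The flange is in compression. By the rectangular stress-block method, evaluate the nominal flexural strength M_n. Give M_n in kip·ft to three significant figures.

M_n ≈ 560 kip·ft

Tension: T = A_s f_y = 4.56 × 75 = 342 kips.
Try a within the flange: a = T/(0.85 f'_c b_f) = 342/(0.85 × 3.5 × 32) = 3.592 in.
a = 3.592 > h_f = 3.2 in: the block extends into the web. Split into flange-overhang and web parts.
C_f = 0.85 f'_c (b_f − b_w) h_f = 0.85 × 3.5 × (32 − 10.6) × 3.2 = 203.7 kips.
Remaining web compression depth: a_w = (T − C_f)/(0.85 f'_c b_w) = (342 − 203.7)/(0.85 × 3.5 × 10.6) = 4.386 in.
M_n = C_f(d − h_f/2) + (T − C_f)(d − a_w/2) = 203.7 × (21.5 − 1.6) + 138.3 × (21.5 − 2.193) = 4053.6 + 2670.2 = 6723.8 kip·in.
M_n = 6723.8/12 = 560.32 kip·ft.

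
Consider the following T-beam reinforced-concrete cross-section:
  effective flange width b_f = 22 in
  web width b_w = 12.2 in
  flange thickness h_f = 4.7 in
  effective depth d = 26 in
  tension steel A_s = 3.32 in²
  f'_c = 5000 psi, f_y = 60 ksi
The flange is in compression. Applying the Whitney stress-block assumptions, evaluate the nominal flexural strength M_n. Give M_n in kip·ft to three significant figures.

Tension: T = A_s f_y = 3.32 × 60 = 199.2 kips.
Try a within the flange: a = T/(0.85 f'_c b_f) = 199.2/(0.85 × 5 × 22) = 2.130 in.
Since a = 2.130 ≤ h_f = 4.7 in, the stress block lies entirely in the flange; analyse as a rectangular beam of width b_f.
M_n = T(d − a/2) = 199.2 × (26 − 1.065) = 4967.1 kip·in.
M_n = 4967.1/12 = 413.93 kip·ft.

M_n ≈ 414 kip·ft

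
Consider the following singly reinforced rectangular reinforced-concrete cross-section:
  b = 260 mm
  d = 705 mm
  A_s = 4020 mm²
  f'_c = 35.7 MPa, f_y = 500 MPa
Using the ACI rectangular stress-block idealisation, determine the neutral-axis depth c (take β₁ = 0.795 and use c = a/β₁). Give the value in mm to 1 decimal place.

T = A_s f_y = 4020 × 500 = 2010000 N = 2010 kN.
Setting C = 0.85 f'_c a b equal to T: a = 2010000/(0.85 × 35.7 × 260) = 254.763 mm.
With β₁ = 0.795, c = a/β₁ = 254.763/0.795 = 320.5 mm.

c ≈ 320.5 mm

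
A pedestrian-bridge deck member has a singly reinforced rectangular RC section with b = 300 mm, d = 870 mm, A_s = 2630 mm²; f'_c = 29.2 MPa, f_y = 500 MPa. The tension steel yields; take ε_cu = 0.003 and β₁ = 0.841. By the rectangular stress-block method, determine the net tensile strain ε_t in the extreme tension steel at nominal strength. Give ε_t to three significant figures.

ε_t ≈ 0.00943

a = A_s f_y/(0.85 f'_c b) = 176.60 mm.
β₁ = 0.841, so c = a/β₁ = 176.60/0.841 = 209.99 mm.
From the linear strain diagram with ε_cu = 0.003: ε_t = 0.003 (d − c)/c = 0.003 × (870 − 209.99)/209.99 = 0.00943.
Since ε_t ≥ 0.005, the section is tension-controlled.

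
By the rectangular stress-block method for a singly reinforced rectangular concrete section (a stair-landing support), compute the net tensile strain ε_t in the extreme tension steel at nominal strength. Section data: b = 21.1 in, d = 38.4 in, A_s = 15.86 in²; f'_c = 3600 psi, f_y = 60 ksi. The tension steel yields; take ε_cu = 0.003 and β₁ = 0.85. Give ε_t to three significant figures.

a = A_s f_y/(0.85 f'_c b) = 14.738 in.
β₁ = 0.85, so c = a/β₁ = 14.738/0.85 = 17.339 in.
From the linear strain diagram with ε_cu = 0.003: ε_t = 0.003 (d − c)/c = 0.003 × (38.4 − 17.339)/17.339 = 0.00364.
ε_t < 0.004 — the section is over-reinforced for flexure under ACI limits.

ε_t ≈ 0.00364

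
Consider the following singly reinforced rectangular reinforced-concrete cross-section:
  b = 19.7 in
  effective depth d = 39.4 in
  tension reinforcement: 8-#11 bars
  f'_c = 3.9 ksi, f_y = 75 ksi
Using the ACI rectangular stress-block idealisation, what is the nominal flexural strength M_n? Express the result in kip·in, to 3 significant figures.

M_n ≈ 30200 kip·in

A_s = 8 × 1.56 = 12.48 in².
T = A_s f_y = 12.48 × 75 = 936 kips.
a = T/(0.85 f'_c b) = 936/(0.85 × 3.9 × 19.7) = 14.333 in.
M_n = T(d − a/2) = 936 × (39.4 − 7.1665) = 30170.6 kip·in.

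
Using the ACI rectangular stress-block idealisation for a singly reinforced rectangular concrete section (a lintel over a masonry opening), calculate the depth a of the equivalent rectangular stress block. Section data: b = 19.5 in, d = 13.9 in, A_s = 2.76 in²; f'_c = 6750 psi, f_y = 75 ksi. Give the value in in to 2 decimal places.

a ≈ 1.85 in

T = A_s f_y = 2.76 × 75 = 207 kips.
a = T/(0.85 f'_c b) = 207/(0.85 × 6.75 × 19.5) = 1.85 in.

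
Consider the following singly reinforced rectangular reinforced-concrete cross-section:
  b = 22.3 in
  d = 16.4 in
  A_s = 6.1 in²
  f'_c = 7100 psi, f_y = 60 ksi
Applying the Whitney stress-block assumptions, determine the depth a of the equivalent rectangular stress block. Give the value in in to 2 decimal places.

T = A_s f_y = 6.1 × 60 = 366 kips.
a = T/(0.85 f'_c b) = 366/(0.85 × 7.1 × 22.3) = 2.72 in.

a ≈ 2.72 in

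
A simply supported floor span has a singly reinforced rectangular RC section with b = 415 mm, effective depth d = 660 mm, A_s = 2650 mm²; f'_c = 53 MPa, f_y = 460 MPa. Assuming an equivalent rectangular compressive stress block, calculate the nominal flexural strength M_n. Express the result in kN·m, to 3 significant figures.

T = A_s f_y = 2650 × 460 = 1219000 N = 1219 kN.
From C = T: a = T/(0.85 f'_c b) = 1219000/(0.85 × 53 × 415) = 65.20 mm.
M_n = T(d − a/2) = 1219 kN × (660 − 32.6) mm = 764.80 kN·m.

M_n ≈ 765 kN·m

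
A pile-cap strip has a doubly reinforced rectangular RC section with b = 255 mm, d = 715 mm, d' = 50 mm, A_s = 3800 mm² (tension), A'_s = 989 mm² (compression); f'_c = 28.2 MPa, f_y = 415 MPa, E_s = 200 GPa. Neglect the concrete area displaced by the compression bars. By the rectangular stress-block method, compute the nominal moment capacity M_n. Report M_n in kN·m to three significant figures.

Assume both tension and compression steel yield.
Net tension couple steel: A_s − A'_s = 2811 mm².
a = (A_s − A'_s) f_y / (0.85 f'_c b) = 1166565/(0.85 × 28.2 × 255) = 190.85 mm.
c = a/β₁ = 190.85/0.849 = 224.79 mm; ε'_s = 0.003(c − d')/c = 0.0023 ≥ f_y/E_s = 0.0021, so compression steel does yield.
M_n = (A_s − A'_s) f_y (d − a/2) + A'_s f_y (d − d') = [1166565 × (715 − 95.425) + 410435 × (715 − 50)] × 10⁻⁶ = 722.77 + 272.94 = 995.71 kN·m.

M_n ≈ 996 kN·m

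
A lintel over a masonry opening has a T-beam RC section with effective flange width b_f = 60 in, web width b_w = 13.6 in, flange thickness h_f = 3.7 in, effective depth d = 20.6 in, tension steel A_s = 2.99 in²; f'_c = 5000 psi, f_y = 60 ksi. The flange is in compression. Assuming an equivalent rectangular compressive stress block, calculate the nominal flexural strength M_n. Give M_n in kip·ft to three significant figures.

M_n ≈ 303 kip·ft

Tension: T = A_s f_y = 2.99 × 60 = 179.4 kips.
Try a within the flange: a = T/(0.85 f'_c b_f) = 179.4/(0.85 × 5 × 60) = 0.704 in.
Since a = 0.704 ≤ h_f = 3.7 in, the stress block lies entirely in the flange; analyse as a rectangular beam of width b_f.
M_n = T(d − a/2) = 179.4 × (20.6 − 0.352) = 3632.5 kip·in.
M_n = 3632.5/12 = 302.71 kip·ft.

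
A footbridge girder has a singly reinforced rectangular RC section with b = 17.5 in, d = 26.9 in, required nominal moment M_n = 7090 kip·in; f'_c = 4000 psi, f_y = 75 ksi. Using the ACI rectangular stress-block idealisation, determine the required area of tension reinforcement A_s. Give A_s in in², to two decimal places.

From M_n = 0.85 f'_c a b (d − a/2):
a = d − √(d² − 2M_n/(0.85 f'_c b)) = 26.9 − √(26.9² − 2 × 7090/(0.85 × 4 × 17.5)) = 4.871 in.
A_s = 0.85 f'_c a b / f_y = 0.85 × 4 × 4.871 × 17.5 / 75 = 3.864 in².

A_s ≈ 3.86 in²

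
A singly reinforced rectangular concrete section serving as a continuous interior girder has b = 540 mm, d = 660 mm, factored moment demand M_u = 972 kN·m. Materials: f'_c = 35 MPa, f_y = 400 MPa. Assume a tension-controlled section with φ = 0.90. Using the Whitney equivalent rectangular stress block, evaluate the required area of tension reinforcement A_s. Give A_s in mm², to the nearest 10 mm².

A_s ≈ 4470 mm²

M_n = M_u/φ = 972/0.90 = 1080 kN·m.
With M_n = 0.85 f'_c a b (d − a/2), solve the quadratic for a:
a = d − √(d² − 2M_n/(0.85 f'_c b)) = 660 − √(660² − 2 × 1080×10⁶/(0.85 × 35 × 540)) = 111.23 mm.
A_s = 0.85 f'_c a b / f_y = 0.85 × 35 × 111.23 × 540 / 400 = 4467.3 mm².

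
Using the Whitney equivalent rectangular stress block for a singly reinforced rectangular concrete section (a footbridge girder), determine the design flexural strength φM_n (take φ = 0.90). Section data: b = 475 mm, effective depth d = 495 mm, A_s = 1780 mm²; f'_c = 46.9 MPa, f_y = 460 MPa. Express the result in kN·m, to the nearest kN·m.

T = A_s f_y = 1780 × 460 = 818800 N = 818.8 kN.
From C = T: a = T/(0.85 f'_c b) = 818800/(0.85 × 46.9 × 475) = 43.24 mm.
M_n = T(d − a/2) = 818.8 kN × (495 − 21.62) mm = 387.60 kN·m.
φM_n = 0.90 × 387.60 = 348.84 kN·m.

φM_n ≈ 349 kN·m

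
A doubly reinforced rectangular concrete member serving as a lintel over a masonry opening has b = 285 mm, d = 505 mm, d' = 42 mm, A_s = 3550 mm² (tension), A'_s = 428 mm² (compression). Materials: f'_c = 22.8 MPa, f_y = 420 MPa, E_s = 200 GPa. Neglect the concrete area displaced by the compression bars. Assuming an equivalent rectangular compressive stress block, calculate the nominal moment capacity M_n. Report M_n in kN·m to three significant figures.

Assume both tension and compression steel yield.
Net tension couple steel: A_s − A'_s = 3122 mm².
a = (A_s − A'_s) f_y / (0.85 f'_c b) = 1311240/(0.85 × 22.8 × 285) = 237.40 mm.
c = a/β₁ = 237.40/0.85 = 279.29 mm; ε'_s = 0.003(c − d')/c = 0.0025 ≥ f_y/E_s = 0.0021, so compression steel does yield.
M_n = (A_s − A'_s) f_y (d − a/2) + A'_s f_y (d − d') = [1311240 × (505 − 118.7) + 179760 × (505 − 42)] × 10⁻⁶ = 506.53 + 83.23 = 589.76 kN·m.

M_n ≈ 590 kN·m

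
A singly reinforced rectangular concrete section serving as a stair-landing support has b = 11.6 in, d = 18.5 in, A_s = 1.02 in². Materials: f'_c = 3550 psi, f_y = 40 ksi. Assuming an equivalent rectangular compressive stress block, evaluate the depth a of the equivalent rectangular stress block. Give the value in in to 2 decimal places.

T = A_s f_y = 1.02 × 40 = 40.8 kips.
a = T/(0.85 f'_c b) = 40.8/(0.85 × 3.55 × 11.6) = 1.17 in.

a ≈ 1.17 in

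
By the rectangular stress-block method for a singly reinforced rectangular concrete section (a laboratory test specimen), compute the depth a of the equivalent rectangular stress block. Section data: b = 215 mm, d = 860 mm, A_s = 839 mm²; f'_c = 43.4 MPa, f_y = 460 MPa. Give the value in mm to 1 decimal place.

T = A_s f_y = 839 × 460 = 385940 N = 385.94 kN.
Setting C = 0.85 f'_c a b equal to T: a = 385940/(0.85 × 43.4 × 215) = 48.7 mm.

a ≈ 48.7 mm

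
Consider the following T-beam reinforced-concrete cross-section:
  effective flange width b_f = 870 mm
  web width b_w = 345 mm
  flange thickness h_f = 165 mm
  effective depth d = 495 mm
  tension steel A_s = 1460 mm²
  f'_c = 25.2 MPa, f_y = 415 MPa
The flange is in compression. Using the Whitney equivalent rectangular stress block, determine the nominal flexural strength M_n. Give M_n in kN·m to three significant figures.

Tension: T = A_s f_y = 1460 × 415 = 605900 N.
Try a within the flange: a = T/(0.85 f'_c b_f) = 605900/(0.85 × 25.2 × 870) = 32.51 mm.
Since a = 32.51 ≤ h_f = 165 mm, the stress block lies entirely in the flange; analyse as a rectangular beam of width b_f.
M_n = T(d − a/2) = 605900 × (495 − 16.255) = 290.07 × 10⁶ N·mm.
M_n = 290.07 kN·m.

M_n ≈ 290 kN·m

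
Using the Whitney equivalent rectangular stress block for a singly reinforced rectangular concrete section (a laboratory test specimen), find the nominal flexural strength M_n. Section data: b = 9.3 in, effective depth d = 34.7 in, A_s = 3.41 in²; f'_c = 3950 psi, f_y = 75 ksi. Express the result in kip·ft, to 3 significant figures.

T = A_s f_y = 3.41 × 75 = 255.75 kips.
a = T/(0.85 f'_c b) = 255.75/(0.85 × 3.95 × 9.3) = 8.191 in.
M_n = T(d − a/2) = 255.75 × (34.7 − 4.0955) = 7827.1 kip·in = 7827.1/12 = 652.26 kip·ft.

M_n ≈ 652 kip·ft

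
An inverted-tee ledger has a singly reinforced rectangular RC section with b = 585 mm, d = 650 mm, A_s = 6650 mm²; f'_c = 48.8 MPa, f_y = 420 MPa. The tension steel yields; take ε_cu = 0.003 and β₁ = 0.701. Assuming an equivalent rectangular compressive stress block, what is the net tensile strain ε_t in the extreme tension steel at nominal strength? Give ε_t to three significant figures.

ε_t ≈ 0.00888

a = A_s f_y/(0.85 f'_c b) = 115.10 mm.
β₁ = 0.701, so c = a/β₁ = 115.10/0.701 = 164.19 mm.
From the linear strain diagram with ε_cu = 0.003: ε_t = 0.003 (d − c)/c = 0.003 × (650 − 164.19)/164.19 = 0.00888.
Since ε_t ≥ 0.005, the section is tension-controlled.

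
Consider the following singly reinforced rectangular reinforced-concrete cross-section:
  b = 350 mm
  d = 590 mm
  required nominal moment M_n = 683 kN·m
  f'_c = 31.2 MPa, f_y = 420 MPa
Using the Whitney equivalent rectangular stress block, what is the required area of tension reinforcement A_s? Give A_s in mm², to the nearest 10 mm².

A_s ≈ 3130 mm²

With M_n = 0.85 f'_c a b (d − a/2), solve the quadratic for a:
a = d − √(d² − 2M_n/(0.85 f'_c b)) = 590 − √(590² − 2 × 683×10⁶/(0.85 × 31.2 × 350)) = 141.74 mm.
A_s = 0.85 f'_c a b / f_y = 0.85 × 31.2 × 141.74 × 350 / 420 = 3132.5 mm².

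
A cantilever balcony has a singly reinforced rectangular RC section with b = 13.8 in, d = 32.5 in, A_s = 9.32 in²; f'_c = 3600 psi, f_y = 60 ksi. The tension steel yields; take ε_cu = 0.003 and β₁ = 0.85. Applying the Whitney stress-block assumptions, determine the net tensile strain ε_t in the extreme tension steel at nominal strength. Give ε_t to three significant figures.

ε_t ≈ 0.00326

a = A_s f_y/(0.85 f'_c b) = 13.242 in.
β₁ = 0.85, so c = a/β₁ = 13.242/0.85 = 15.579 in.
From the linear strain diagram with ε_cu = 0.003: ε_t = 0.003 (d − c)/c = 0.003 × (32.5 − 15.579)/15.579 = 0.00326.
ε_t < 0.004 — the section is over-reinforced for flexure under ACI limits.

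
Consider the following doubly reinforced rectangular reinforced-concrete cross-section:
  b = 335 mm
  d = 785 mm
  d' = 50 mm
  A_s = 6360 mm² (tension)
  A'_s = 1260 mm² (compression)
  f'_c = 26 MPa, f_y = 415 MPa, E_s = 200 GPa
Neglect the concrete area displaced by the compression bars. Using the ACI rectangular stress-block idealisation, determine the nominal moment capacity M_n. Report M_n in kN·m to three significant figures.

Assume both tension and compression steel yield.
Net tension couple steel: A_s − A'_s = 5100 mm².
a = (A_s − A'_s) f_y / (0.85 f'_c b) = 2116500/(0.85 × 26 × 335) = 285.88 mm.
c = a/β₁ = 285.88/0.85 = 336.33 mm; ε'_s = 0.003(c − d')/c = 0.0026 ≥ f_y/E_s = 0.0021, so compression steel does yield.
M_n = (A_s − A'_s) f_y (d − a/2) + A'_s f_y (d − d') = [2116500 × (785 − 142.94) + 522900 × (785 − 50)] × 10⁻⁶ = 1358.92 + 384.33 = 1743.25 kN·m.

M_n ≈ 1740 kN·m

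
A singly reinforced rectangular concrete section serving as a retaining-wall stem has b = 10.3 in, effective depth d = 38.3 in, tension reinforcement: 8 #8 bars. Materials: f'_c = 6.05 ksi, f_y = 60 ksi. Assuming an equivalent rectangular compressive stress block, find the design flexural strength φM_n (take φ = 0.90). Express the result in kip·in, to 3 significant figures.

φM_n ≈ 11800 kip·in

A_s = 8 × 0.79 = 6.32 in².
T = A_s f_y = 6.32 × 60 = 379.2 kips.
a = T/(0.85 f'_c b) = 379.2/(0.85 × 6.05 × 10.3) = 7.159 in.
M_n = T(d − a/2) = 379.2 × (38.3 − 3.5795) = 13166.0 kip·in.
φM_n = 0.90 × 13166.0 = 11849.4 kip·in.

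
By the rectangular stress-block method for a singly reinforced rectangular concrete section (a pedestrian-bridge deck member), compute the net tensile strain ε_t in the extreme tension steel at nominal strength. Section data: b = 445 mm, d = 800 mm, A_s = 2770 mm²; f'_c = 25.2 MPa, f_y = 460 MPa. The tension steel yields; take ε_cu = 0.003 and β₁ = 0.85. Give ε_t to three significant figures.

ε_t ≈ 0.0123

a = A_s f_y/(0.85 f'_c b) = 133.68 mm.
β₁ = 0.85, so c = a/β₁ = 133.68/0.85 = 157.27 mm.
From the linear strain diagram with ε_cu = 0.003: ε_t = 0.003 (d − c)/c = 0.003 × (800 − 157.27)/157.27 = 0.0123.
Since ε_t ≥ 0.005, the section is tension-controlled.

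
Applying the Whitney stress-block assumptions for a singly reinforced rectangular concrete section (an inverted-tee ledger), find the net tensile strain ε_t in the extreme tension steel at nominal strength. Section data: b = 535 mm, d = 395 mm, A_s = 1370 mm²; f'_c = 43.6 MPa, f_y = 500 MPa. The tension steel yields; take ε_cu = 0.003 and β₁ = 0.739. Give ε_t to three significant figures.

a = A_s f_y/(0.85 f'_c b) = 34.55 mm.
β₁ = 0.739, so c = a/β₁ = 34.55/0.739 = 46.75 mm.
From the linear strain diagram with ε_cu = 0.003: ε_t = 0.003 (d − c)/c = 0.003 × (395 − 46.75)/46.75 = 0.0223.
Since ε_t ≥ 0.005, the section is tension-controlled.

ε_t ≈ 0.0223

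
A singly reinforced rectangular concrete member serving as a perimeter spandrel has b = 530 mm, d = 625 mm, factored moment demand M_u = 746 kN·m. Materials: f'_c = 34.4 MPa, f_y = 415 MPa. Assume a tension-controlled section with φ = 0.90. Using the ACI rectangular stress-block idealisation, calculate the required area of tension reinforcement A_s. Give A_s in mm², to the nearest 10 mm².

A_s ≈ 3450 mm²

M_n = M_u/φ = 746/0.90 = 828.889 kN·m.
With M_n = 0.85 f'_c a b (d − a/2), solve the quadratic for a:
a = d − √(d² − 2M_n/(0.85 f'_c b)) = 625 − √(625² − 2 × 828.889×10⁶/(0.85 × 34.4 × 530)) = 92.41 mm.
A_s = 0.85 f'_c a b / f_y = 0.85 × 34.4 × 92.41 × 530 / 415 = 3450.8 mm².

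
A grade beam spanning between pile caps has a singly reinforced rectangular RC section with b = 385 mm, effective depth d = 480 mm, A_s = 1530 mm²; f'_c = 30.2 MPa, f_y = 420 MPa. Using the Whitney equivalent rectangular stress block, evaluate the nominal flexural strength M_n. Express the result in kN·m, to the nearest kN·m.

M_n ≈ 288 kN·m

T = A_s f_y = 1530 × 420 = 642600 N = 642.6 kN.
From C = T: a = T/(0.85 f'_c b) = 642600/(0.85 × 30.2 × 385) = 65.02 mm.
M_n = T(d − a/2) = 642.6 kN × (480 − 32.51) mm = 287.56 kN·m.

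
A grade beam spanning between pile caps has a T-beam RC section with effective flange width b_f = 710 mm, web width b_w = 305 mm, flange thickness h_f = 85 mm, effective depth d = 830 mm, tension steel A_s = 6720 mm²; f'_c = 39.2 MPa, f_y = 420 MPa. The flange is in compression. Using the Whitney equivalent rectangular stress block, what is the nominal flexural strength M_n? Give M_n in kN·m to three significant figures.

Tension: T = A_s f_y = 6720 × 420 = 2822400 N.
Try a within the flange: a = T/(0.85 f'_c b_f) = 2822400/(0.85 × 39.2 × 710) = 119.30 mm.
a = 119.30 > h_f = 85 mm: the block extends into the web. Split into flange-overhang and web parts.
C_f = 0.85 f'_c (b_f − b_w) h_f = 0.85 × 39.2 × (710 − 305) × 85 = 1147041 N.
Remaining web compression depth: a_w = (T − C_f)/(0.85 f'_c b_w) = (2822400 − 1147041)/(0.85 × 39.2 × 305) = 164.86 mm.
M_n = C_f(d − h_f/2) + (T − C_f)(d − a_w/2) = 1147041 × (830 − 42.5) + 1675359 × (830 − 82.43) = 903.29 + 1252.45 = 2155.74 × 10⁶ N·mm.
M_n = 2155.74 kN·m.

M_n ≈ 2160 kN·m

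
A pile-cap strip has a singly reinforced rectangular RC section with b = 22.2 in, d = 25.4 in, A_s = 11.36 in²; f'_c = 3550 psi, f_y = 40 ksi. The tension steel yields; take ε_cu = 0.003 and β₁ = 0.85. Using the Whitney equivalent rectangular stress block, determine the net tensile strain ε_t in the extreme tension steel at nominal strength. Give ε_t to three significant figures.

ε_t ≈ 0.00655

a = A_s f_y/(0.85 f'_c b) = 6.783 in.
β₁ = 0.85, so c = a/β₁ = 6.783/0.85 = 7.980 in.
From the linear strain diagram with ε_cu = 0.003: ε_t = 0.003 (d − c)/c = 0.003 × (25.4 − 7.980)/7.980 = 0.00655.
Since ε_t ≥ 0.005, the section is tension-controlled.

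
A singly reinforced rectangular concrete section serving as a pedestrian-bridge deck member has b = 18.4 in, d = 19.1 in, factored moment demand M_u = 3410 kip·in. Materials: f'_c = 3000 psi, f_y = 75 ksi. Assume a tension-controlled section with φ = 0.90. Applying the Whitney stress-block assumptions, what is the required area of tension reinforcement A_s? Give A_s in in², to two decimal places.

M_n = M_u/φ = 3410/0.90 = 3788.89 kip·in.
From M_n = 0.85 f'_c a b (d − a/2):
a = d − √(d² − 2M_n/(0.85 f'_c b)) = 19.1 − √(19.1² − 2 × 3788.89/(0.85 × 3 × 18.4)) = 4.841 in.
A_s = 0.85 f'_c a b / f_y = 0.85 × 3 × 4.841 × 18.4 / 75 = 3.029 in².

A_s ≈ 3.03 in²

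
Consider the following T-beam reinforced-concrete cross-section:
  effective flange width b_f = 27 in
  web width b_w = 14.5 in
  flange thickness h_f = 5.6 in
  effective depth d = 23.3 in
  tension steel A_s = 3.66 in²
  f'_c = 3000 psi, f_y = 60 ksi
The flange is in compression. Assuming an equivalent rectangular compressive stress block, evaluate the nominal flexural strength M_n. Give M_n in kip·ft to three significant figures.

M_n ≈ 397 kip·ft

Tension: T = A_s f_y = 3.66 × 60 = 219.6 kips.
Try a within the flange: a = T/(0.85 f'_c b_f) = 219.6/(0.85 × 3 × 27) = 3.190 in.
Since a = 3.190 ≤ h_f = 5.6 in, the stress block lies entirely in the flange; analyse as a rectangular beam of width b_f.
M_n = T(d − a/2) = 219.6 × (23.3 − 1.595) = 4766.4 kip·in.
M_n = 4766.4/12 = 397.20 kip·ft.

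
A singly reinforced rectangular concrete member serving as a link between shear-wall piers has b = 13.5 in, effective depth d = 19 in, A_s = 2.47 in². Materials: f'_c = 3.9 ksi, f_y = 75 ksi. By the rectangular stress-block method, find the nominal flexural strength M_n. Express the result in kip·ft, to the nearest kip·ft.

M_n ≈ 261 kip·ft

T = A_s f_y = 2.47 × 75 = 185.25 kips.
a = T/(0.85 f'_c b) = 185.25/(0.85 × 3.9 × 13.5) = 4.139 in.
M_n = T(d − a/2) = 185.25 × (19 − 2.0695) = 3136.4 kip·in = 3136.4/12 = 261.37 kip·ft.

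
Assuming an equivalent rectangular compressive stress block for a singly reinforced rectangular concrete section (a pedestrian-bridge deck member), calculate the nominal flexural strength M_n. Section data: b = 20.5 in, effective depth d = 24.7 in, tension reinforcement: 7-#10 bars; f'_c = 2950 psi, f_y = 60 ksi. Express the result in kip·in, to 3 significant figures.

M_n ≈ 10400 kip·in

A_s = 7 × 1.27 = 8.89 in².
T = A_s f_y = 8.89 × 60 = 533.4 kips.
a = T/(0.85 f'_c b) = 533.4/(0.85 × 2.95 × 20.5) = 10.377 in.
M_n = T(d − a/2) = 533.4 × (24.7 − 5.1885) = 10407.4 kip·in.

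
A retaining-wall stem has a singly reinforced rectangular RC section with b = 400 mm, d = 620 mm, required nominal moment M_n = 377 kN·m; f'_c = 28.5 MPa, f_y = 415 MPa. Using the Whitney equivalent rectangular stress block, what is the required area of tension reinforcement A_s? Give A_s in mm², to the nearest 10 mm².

With M_n = 0.85 f'_c a b (d − a/2), solve the quadratic for a:
a = d − √(d² − 2M_n/(0.85 f'_c b)) = 620 − √(620² − 2 × 377×10⁶/(0.85 × 28.5 × 400)) = 66.30 mm.
A_s = 0.85 f'_c a b / f_y = 0.85 × 28.5 × 66.30 × 400 / 415 = 1548.1 mm².

A_s ≈ 1550 mm²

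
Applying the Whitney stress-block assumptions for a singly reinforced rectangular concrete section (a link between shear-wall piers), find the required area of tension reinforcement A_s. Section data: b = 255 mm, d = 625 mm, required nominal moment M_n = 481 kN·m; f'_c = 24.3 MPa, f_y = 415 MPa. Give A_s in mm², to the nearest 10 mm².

With M_n = 0.85 f'_c a b (d − a/2), solve the quadratic for a:
a = d − √(d² − 2M_n/(0.85 f'_c b)) = 625 − √(625² − 2 × 481×10⁶/(0.85 × 24.3 × 255)) = 168.95 mm.
A_s = 0.85 f'_c a b / f_y = 0.85 × 24.3 × 168.95 × 255 / 415 = 2144.3 mm².

A_s ≈ 2140 mm²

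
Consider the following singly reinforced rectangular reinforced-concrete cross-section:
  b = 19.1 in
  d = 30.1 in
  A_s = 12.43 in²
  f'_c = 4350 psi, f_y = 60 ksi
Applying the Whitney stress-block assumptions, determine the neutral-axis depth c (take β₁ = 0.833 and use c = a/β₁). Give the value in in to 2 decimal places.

c ≈ 12.68 in

T = A_s f_y = 12.43 × 60 = 745.8 kips.
a = T/(0.85 f'_c b) = 745.8/(0.85 × 4.35 × 19.1) = 10.5604 in.
With β₁ = 0.833, c = a/β₁ = 10.5604/0.833 = 12.68 in.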